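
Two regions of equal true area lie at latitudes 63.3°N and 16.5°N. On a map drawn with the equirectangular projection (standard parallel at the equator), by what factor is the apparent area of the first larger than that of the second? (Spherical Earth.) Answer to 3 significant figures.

2.13

In the plate carrée (x = Rλ, y = Rφ), meridians are true-scale (h = 1) and parallels are stretched by k = sec φ.
Areal scale at 63.3°: h·k = 1.000 × 2.226 = 2.226.
Areal scale at 16.5°: h·k = 1.000 × 1.043 = 1.043.
Ratio = 2.226/1.043 ≈ 2.13.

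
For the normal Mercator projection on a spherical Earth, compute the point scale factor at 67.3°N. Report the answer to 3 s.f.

Mercator is conformal, so the point scale is isotropic: h = k = sec φ = 1/cos φ.
k = 1/cos 67.3° = 1/0.3859 = 2.591.

2.59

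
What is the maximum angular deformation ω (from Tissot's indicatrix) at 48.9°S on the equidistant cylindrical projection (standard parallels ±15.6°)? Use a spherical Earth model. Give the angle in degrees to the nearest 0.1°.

In the equirectangular projection with standard parallel φ₀ = 15.6° (x = Rλ cos φ₀, y = Rφ), meridians are true-scale (h = 1) and the parallel scale is k = cos φ₀ / cos φ.
At 48.9°: h = 1.000, k = 1.465; principal scales a = 1.465, b = 1.000.
sin(ω/2) = (a − b)/(a + b) = 0.4652/2.465 = 0.1887, so ω = 2 arcsin(0.1887) ≈ 21.8°.

21.8°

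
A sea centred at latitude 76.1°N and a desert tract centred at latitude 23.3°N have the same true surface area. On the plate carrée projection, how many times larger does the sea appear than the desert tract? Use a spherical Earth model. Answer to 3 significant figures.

For the equirectangular projection with φ₀ = 0 (plate carrée), h = 1 along meridians and k = sec φ along parallels.
Areal scale at 76.1°: h·k = 1.000 × 4.163 = 4.163.
Areal scale at 23.3°: h·k = 1.000 × 1.089 = 1.089.
Ratio = 4.163/1.089 ≈ 3.82.

3.82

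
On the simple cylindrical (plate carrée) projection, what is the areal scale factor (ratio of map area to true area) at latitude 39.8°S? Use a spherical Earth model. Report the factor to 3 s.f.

In the plate carrée (x = Rλ, y = Rφ), meridians are true-scale (h = 1) and parallels are stretched by k = sec φ.
Areal scale = h·k = 1 × sec φ; at 39.8°, h = 1.000, k = 1.302, so h·k = 1.302.

1.30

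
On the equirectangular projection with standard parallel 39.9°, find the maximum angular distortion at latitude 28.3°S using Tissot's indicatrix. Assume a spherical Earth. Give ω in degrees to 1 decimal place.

7.9°

In the equirectangular projection with standard parallel φ₀ = 39.9° (x = Rλ cos φ₀, y = Rφ), meridians are true-scale (h = 1) and the parallel scale is k = cos φ₀ / cos φ.
At 28.3°: h = 1.000, k = 0.8713; principal scales a = 1.000, b = 0.8713.
sin(ω/2) = (a − b)/(a + b) = 0.1287/1.871 = 0.06877, so ω = 2 arcsin(0.06877) ≈ 7.9°.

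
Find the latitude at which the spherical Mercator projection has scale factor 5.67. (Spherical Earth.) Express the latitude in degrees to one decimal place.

79.8°

Mercator scale is k = sec φ = 1/cos φ.
1/cos φ = 5.67  ⇒  cos φ = 0.1764  ⇒  φ = arccos(0.1764) ≈ 79.8°.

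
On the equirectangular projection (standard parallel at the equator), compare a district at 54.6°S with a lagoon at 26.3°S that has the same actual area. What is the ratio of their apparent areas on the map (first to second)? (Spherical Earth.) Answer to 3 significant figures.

In the plate carrée (x = Rλ, y = Rφ), meridians are true-scale (h = 1) and parallels are stretched by k = sec φ.
Areal scale at 54.6°: h·k = 1.000 × 1.726 = 1.726.
Areal scale at 26.3°: h·k = 1.000 × 1.115 = 1.115.
Ratio = 1.726/1.115 ≈ 1.55.

1.55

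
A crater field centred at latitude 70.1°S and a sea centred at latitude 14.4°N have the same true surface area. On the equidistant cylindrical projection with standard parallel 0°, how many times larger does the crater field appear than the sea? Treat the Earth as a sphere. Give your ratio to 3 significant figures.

For the equirectangular projection with φ₀ = 0 (plate carrée), h = 1 along meridians and k = sec φ along parallels.
Areal scale at 70.1°: h·k = 1.000 × 2.938 = 2.938.
Areal scale at 14.4°: h·k = 1.000 × 1.032 = 1.032.
Ratio = 2.938/1.032 ≈ 2.85.

2.85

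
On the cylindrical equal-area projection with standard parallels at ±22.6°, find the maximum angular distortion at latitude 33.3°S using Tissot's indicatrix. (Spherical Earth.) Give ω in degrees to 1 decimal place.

11.4°

Cylindrical equal-area (φ₀ = 22.6°): h = cos φ / cos 22.6° along meridians, k = cos 22.6° / cos φ along parallels; h·k = 1.
At 33.3°: h = 0.9053, k = 1.105; principal scales a = 1.105, b = 0.9053.
sin(ω/2) = (a − b)/(a + b) = 0.1992/2.010 = 0.09913, so ω = 2 arcsin(0.09913) ≈ 11.4°.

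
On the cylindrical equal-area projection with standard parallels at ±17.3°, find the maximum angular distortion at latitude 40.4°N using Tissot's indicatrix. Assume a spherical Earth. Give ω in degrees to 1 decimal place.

Cylindrical equal-area (φ₀ = 17.3°): h = cos φ / cos 17.3° along meridians, k = cos 17.3° / cos φ along parallels; h·k = 1.
At 40.4°: h = 0.7976, k = 1.254; principal scales a = 1.254, b = 0.7976.
sin(ω/2) = (a − b)/(a + b) = 0.4561/2.051 = 0.2223, so ω = 2 arcsin(0.2223) ≈ 25.7°.

25.7°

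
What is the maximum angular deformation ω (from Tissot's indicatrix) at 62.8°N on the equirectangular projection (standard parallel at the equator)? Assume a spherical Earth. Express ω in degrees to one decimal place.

Plate carrée maps x = Rλ, y = Rφ. The meridian scale is h = 1 and the parallel scale is k = 1/cos φ = sec φ.
At 62.8°: h = 1.000, k = 2.188; principal scales a = 2.188, b = 1.000.
sin(ω/2) = (a − b)/(a + b) = 1.188/3.188 = 0.3726, so ω = 2 arcsin(0.3726) ≈ 43.8°.

43.8°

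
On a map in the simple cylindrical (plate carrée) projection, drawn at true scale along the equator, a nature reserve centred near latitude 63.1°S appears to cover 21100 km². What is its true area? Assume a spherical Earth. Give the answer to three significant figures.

Plate carrée maps x = Rλ, y = Rφ. The meridian scale is h = 1 and the parallel scale is k = 1/cos φ = sec φ.
Areal scale = h·k = 1 × sec φ; at 63.1°, h = 1.000, k = 2.210, so h·k = 2.210.
True area = apparent / (areal scale) = 21100 / 2.210 ≈ 9550 km².

9550 km²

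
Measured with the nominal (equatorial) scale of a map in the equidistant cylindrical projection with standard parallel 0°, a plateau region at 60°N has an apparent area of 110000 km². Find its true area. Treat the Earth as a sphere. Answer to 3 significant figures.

55000 km²

Plate carrée maps x = Rλ, y = Rφ. The meridian scale is h = 1 and the parallel scale is k = 1/cos φ = sec φ.
Areal scale = h·k = 1 × sec φ; at 60°, h = 1.000, k = 2.000, so h·k = 2.000.
True area = apparent / (areal scale) = 110000 / 2.000 ≈ 55000 km².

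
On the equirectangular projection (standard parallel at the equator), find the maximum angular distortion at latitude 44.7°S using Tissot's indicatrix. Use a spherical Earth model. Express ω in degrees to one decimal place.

19.5°

For the equirectangular projection with φ₀ = 0 (plate carrée), h = 1 along meridians and k = sec φ along parallels.
At 44.7°: h = 1.000, k = 1.407; principal scales a = 1.407, b = 1.000.
sin(ω/2) = (a − b)/(a + b) = 0.4069/2.407 = 0.1690, so ω = 2 arcsin(0.1690) ≈ 19.5°.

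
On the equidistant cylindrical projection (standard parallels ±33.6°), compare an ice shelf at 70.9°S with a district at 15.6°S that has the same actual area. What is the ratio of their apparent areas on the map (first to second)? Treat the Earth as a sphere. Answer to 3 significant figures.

2.94

In the equirectangular projection with standard parallel φ₀ = 33.6° (x = Rλ cos φ₀, y = Rφ), meridians are true-scale (h = 1) and the parallel scale is k = cos φ₀ / cos φ.
Areal scale at 70.9°: h·k = 1.000 × 2.545 = 2.545.
Areal scale at 15.6°: h·k = 1.000 × 0.8648 = 0.8648.
Ratio = 2.545/0.8648 ≈ 2.94.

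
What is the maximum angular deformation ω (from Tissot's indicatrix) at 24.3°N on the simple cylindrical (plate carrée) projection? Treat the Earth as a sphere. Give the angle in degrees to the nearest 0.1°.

In the plate carrée (x = Rλ, y = Rφ), meridians are true-scale (h = 1) and parallels are stretched by k = sec φ.
At 24.3°: h = 1.000, k = 1.097; principal scales a = 1.097, b = 1.000.
sin(ω/2) = (a − b)/(a + b) = 0.09721/2.097 = 0.04635, so ω = 2 arcsin(0.04635) ≈ 5.3°.

5.3°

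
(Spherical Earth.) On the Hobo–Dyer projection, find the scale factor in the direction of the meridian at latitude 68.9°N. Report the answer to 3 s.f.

The Hobo–Dyer projection is cylindrical equal-area with φ₀ = 37.5°. A cylindrical equal-area projection with standard parallel φ₀ has meridian scale h = cos φ / cos φ₀ and parallel scale k = cos φ₀ / cos φ (so areas are preserved, h·k = 1).
h = cos 68.9° / cos 37.5° = 0.3600/0.7934 = 0.4538.

0.454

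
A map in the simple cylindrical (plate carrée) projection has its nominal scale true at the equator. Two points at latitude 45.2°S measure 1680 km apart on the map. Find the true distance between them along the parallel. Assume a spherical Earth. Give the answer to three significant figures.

1180 km

For the equirectangular projection with φ₀ = 0 (plate carrée), h = 1 along meridians and k = sec φ along parallels.
Along the parallel at 45.2°, map distances are exaggerated by k = sec 45.2° = 1.419.
True distance = 1680 / 1.419 = 1680 × cos 45.2° ≈ 1180 km.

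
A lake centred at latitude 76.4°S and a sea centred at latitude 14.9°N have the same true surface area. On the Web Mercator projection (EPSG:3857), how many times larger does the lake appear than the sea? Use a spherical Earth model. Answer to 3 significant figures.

Mercator is conformal with k = sec φ, so areal scale = k² = sec²φ.
At 76.4°: sec²(76.4°) = 1/0.2351² = 18.09.
At 14.9°: sec²(14.9°) = 1/0.9664² = 1.071.
Ratio = 18.09/1.071 = cos²(14.9°)/cos²(76.4°) ≈ 16.9.

16.9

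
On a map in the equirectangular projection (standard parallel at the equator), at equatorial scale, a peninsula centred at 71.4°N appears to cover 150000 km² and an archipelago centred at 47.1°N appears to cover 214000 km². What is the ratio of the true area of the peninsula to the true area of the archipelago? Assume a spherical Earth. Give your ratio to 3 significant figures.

Plate carrée has h = 1 and k = sec φ, giving areal scale sec φ; true area = (apparent area) · cos φ.
True area of peninsula: 150000 × cos(71.4°) = 150000 × 0.3190 = 47840 km².
True area of archipelago: 214000 × cos(47.1°) = 214000 × 0.6807 = 145700 km².
Ratio = 47840 / 145700 ≈ 0.328.

0.328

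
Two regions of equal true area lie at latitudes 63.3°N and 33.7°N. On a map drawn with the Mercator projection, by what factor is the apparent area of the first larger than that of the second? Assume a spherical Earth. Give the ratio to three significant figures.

3.43

On Mercator, area is exaggerated by sec²φ = 1/cos²φ.
At 63.3°: sec²(63.3°) = 1/0.4493² = 4.953.
At 33.7°: sec²(33.7°) = 1/0.8320² = 1.445.
Ratio = 4.953/1.445 = cos²(33.7°)/cos²(63.3°) ≈ 3.43.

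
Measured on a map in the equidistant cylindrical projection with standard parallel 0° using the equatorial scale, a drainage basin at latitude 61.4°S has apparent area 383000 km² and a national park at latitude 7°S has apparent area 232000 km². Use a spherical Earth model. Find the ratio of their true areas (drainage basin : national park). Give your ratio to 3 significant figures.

0.796

Plate carrée has h = 1 and k = sec φ, giving areal scale sec φ; true area = (apparent area) · cos φ.
True area of drainage basin: 383000 × cos(61.4°) = 383000 × 0.4787 = 183300 km².
True area of national park: 232000 × cos(7°) = 232000 × 0.9925 = 230300 km².
Ratio = 183300 / 230300 ≈ 0.796.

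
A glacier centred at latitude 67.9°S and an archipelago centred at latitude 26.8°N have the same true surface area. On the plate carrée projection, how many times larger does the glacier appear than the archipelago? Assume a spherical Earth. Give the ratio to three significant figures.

In the plate carrée (x = Rλ, y = Rφ), meridians are true-scale (h = 1) and parallels are stretched by k = sec φ.
Areal scale at 67.9°: h·k = 1.000 × 2.658 = 2.658.
Areal scale at 26.8°: h·k = 1.000 × 1.120 = 1.120.
Ratio = 2.658/1.120 ≈ 2.37.

2.37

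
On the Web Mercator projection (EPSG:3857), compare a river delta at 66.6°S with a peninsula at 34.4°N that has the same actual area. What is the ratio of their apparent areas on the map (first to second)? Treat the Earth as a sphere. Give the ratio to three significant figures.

Mercator areal scale is sec²φ.
At 66.6°: sec²(66.6°) = 1/0.3971² = 6.340.
At 34.4°: sec²(34.4°) = 1/0.8251² = 1.469.
Ratio = 6.340/1.469 = cos²(34.4°)/cos²(66.6°) ≈ 4.32.

4.32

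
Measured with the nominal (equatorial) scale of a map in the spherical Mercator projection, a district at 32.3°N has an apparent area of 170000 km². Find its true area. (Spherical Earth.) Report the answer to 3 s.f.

121000 km²

The Mercator projection is conformal; its linear scale factor is the same in every direction and equals sec φ = 1/cos φ.
Areal scale = k² = sec²φ = 1/cos²(32.3°) = 1/0.8453² = 1.400.
True area = apparent / (areal scale) = 170000 / 1.400 ≈ 121000 km².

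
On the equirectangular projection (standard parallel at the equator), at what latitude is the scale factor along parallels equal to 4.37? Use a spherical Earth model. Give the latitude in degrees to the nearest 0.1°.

Plate carrée: h = 1, k = sec φ along parallels.
sec φ = 4.37  ⇒  cos φ = 0.2288  ⇒  φ ≈ 76.8°.

76.8°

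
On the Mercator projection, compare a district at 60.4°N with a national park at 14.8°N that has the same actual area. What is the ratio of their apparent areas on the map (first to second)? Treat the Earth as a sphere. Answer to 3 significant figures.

3.83

Mercator areal scale is sec²φ.
At 60.4°: sec²(60.4°) = 1/0.4939² = 4.099.
At 14.8°: sec²(14.8°) = 1/0.9668² = 1.070.
Ratio = 4.099/1.070 = cos²(14.8°)/cos²(60.4°) ≈ 3.83.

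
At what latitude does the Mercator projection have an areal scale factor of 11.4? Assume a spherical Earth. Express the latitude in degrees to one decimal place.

72.8°

Mercator areal scale is sec²φ.
sec²φ = 11.4  ⇒  cos²φ = 0.08772  ⇒  cos φ = 0.2962.
φ = arccos(0.2962) ≈ 72.8°.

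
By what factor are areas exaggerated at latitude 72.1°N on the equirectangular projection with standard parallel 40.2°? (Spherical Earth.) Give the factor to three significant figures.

2.49

With standard parallel φ₀ = 40.2°, the equirectangular projection gives x = Rλ cos φ₀, y = Rφ, so h = 1 and k = cos 40.2° / cos φ.
Areal scale = h·k = 1 × cos φ₀ / cos φ; at 72.1°, h = 1.000, k = 2.485, so h·k = 2.485.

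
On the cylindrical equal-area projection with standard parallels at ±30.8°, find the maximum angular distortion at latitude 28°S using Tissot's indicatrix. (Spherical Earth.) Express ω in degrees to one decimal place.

Cylindrical equal-area (φ₀ = 30.8°): h = cos φ / cos 30.8° along meridians, k = cos 30.8° / cos φ along parallels; h·k = 1.
At 28°: h = 1.028, k = 0.9728; principal scales a = 1.028, b = 0.9728.
sin(ω/2) = (a − b)/(a + b) = 0.05509/2.001 = 0.02754, so ω = 2 arcsin(0.02754) ≈ 3.2°.

3.2°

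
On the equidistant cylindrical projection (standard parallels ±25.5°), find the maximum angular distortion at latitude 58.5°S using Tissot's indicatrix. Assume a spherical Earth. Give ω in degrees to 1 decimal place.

30.9°

In the equirectangular projection with standard parallel φ₀ = 25.5° (x = Rλ cos φ₀, y = Rφ), meridians are true-scale (h = 1) and the parallel scale is k = cos φ₀ / cos φ.
At 58.5°: h = 1.000, k = 1.727; principal scales a = 1.727, b = 1.000.
sin(ω/2) = (a − b)/(a + b) = 0.7274/2.727 = 0.2667, so ω = 2 arcsin(0.2667) ≈ 30.9°.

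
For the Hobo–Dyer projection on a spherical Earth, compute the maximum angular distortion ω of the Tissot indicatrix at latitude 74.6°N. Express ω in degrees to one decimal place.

106.0°

The Hobo–Dyer projection is cylindrical equal-area with φ₀ = 37.5°. Cylindrical equal-area (φ₀ = 37.5°): h = cos φ / cos 37.5° along meridians, k = cos 37.5° / cos φ along parallels; h·k = 1.
At 74.6°: h = 0.3347, k = 2.988; principal scales a = 2.988, b = 0.3347.
sin(ω/2) = (a − b)/(a + b) = 2.653/3.322 = 0.7985, so ω = 2 arcsin(0.7985) ≈ 106.0°.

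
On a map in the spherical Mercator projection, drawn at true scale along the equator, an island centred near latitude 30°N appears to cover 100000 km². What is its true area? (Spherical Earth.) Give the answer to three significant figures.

75000 km²

For Mercator, h = k = sec φ (a conformal cylindrical projection has a single point scale, 1/cos φ).
Areal scale = k² = sec²φ = 1/cos²(30°) = 1/0.8660² = 1.333.
True area = apparent / (areal scale) = 100000 / 1.333 ≈ 75000 km².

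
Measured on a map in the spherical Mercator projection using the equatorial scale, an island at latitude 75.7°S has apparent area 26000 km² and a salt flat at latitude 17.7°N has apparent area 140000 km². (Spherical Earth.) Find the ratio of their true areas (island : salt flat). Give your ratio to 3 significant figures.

0.0125

Since Mercator area scale is 1/cos²φ, the true area equals the apparent area multiplied by cos²φ.
True area of island: 26000 × cos²(75.7°) = 26000 × 0.06101 = 1586 km².
True area of salt flat: 140000 × cos²(17.7°) = 140000 × 0.9076 = 127100 km².
Ratio = 1586 / 127100 ≈ 0.0125.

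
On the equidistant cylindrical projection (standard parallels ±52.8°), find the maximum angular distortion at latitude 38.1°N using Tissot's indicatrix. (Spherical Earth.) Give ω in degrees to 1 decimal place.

15.1°

The equidistant cylindrical projection with φ₀ = 52.8° has h = 1 (meridians true) and k = cos φ₀ / cos φ along parallels.
At 38.1°: h = 1.000, k = 0.7683; principal scales a = 1.000, b = 0.7683.
sin(ω/2) = (a − b)/(a + b) = 0.2317/1.768 = 0.1310, so ω = 2 arcsin(0.1310) ≈ 15.1°.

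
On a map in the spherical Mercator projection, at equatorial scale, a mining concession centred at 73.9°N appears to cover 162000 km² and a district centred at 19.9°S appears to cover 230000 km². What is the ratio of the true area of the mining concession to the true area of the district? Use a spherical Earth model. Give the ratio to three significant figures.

Since Mercator area scale is 1/cos²φ, the true area equals the apparent area multiplied by cos²φ.
True area of mining concession: 162000 × cos²(73.9°) = 162000 × 0.07690 = 12460 km².
True area of district: 230000 × cos²(19.9°) = 230000 × 0.8841 = 203400 km².
Ratio = 12460 / 203400 ≈ 0.0613.

0.0613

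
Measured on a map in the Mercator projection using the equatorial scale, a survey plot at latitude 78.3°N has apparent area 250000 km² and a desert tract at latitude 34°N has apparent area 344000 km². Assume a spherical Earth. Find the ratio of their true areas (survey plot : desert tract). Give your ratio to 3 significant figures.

0.0435

Since Mercator area scale is 1/cos²φ, the true area equals the apparent area multiplied by cos²φ.
True area of survey plot: 250000 × cos²(78.3°) = 250000 × 0.04112 = 10280 km².
True area of desert tract: 344000 × cos²(34°) = 344000 × 0.6873 = 236400 km².
Ratio = 10280 / 236400 ≈ 0.0435.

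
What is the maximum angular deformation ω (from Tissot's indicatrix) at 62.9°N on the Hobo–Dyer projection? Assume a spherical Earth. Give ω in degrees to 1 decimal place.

The Hobo–Dyer projection is cylindrical equal-area with φ₀ = 37.5°. A cylindrical equal-area projection with standard parallel φ₀ has meridian scale h = cos φ / cos φ₀ and parallel scale k = cos φ₀ / cos φ (so areas are preserved, h·k = 1).
At 62.9°: h = 0.5742, k = 1.742; principal scales a = 1.742, b = 0.5742.
sin(ω/2) = (a − b)/(a + b) = 1.167/2.316 = 0.5041, so ω = 2 arcsin(0.5041) ≈ 60.5°.

60.5°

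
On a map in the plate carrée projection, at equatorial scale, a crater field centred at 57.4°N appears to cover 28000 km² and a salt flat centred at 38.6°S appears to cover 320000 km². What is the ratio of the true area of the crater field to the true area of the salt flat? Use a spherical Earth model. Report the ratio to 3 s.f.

On the plate carrée, areal scale = h·k = 1 × sec φ, so true area = apparent × cos φ.
True area of crater field: 28000 × cos(57.4°) = 28000 × 0.5388 = 15090 km².
True area of salt flat: 320000 × cos(38.6°) = 320000 × 0.7815 = 250100 km².
Ratio = 15090 / 250100 ≈ 0.0603.

0.0603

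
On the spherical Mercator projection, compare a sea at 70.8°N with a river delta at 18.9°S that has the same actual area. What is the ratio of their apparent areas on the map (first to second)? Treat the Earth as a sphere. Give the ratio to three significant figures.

On Mercator, area is exaggerated by sec²φ = 1/cos²φ.
At 70.8°: sec²(70.8°) = 1/0.3289² = 9.246.
At 18.9°: sec²(18.9°) = 1/0.9461² = 1.117.
Ratio = 9.246/1.117 = cos²(18.9°)/cos²(70.8°) ≈ 8.28.

8.28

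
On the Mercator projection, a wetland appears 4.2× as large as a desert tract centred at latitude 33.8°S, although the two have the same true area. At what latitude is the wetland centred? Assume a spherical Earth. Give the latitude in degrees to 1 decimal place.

Mercator areal scale is sec²φ, so apparent-area ratio = sec²φ₁ / sec²φ₂ = cos²φ₂ / cos²φ₁.
cos²φ₂ / cos²φ₁ = 4.2  ⇒  cos φ₁ = cos 33.8° / √4.2 = 0.8310/2.049 = 0.4055.
φ₁ = arccos(0.4055) ≈ 66.1°.

66.1°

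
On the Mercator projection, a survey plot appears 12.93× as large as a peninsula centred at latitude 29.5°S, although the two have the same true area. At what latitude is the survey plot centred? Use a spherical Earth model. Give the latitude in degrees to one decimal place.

76.0°

For equal true areas on Mercator, apparent areas scale as sec²φ, so the ratio is cos²φ₂ / cos²φ₁.
cos²φ₂ / cos²φ₁ = 12.93  ⇒  cos φ₁ = cos 29.5° / √12.93 = 0.8704/3.596 = 0.2420.
φ₁ = arccos(0.2420) ≈ 76.0°.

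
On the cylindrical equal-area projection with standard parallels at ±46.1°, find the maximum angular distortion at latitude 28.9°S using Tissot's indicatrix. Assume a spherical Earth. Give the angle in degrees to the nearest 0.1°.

26.5°

A cylindrical equal-area projection with standard parallel φ₀ has meridian scale h = cos φ / cos φ₀ and parallel scale k = cos φ₀ / cos φ (so areas are preserved, h·k = 1).
At 28.9°: h = 1.263, k = 0.7920; principal scales a = 1.263, b = 0.7920.
sin(ω/2) = (a − b)/(a + b) = 0.4705/2.055 = 0.2290, so ω = 2 arcsin(0.2290) ≈ 26.5°.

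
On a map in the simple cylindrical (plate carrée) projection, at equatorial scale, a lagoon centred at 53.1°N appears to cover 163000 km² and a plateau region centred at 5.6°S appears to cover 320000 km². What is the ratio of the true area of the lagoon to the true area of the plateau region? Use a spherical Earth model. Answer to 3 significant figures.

On the plate carrée, areal scale = h·k = 1 × sec φ, so true area = apparent × cos φ.
True area of lagoon: 163000 × cos(53.1°) = 163000 × 0.6004 = 97870 km².
True area of plateau region: 320000 × cos(5.6°) = 320000 × 0.9952 = 318500 km².
Ratio = 97870 / 318500 ≈ 0.307.

0.307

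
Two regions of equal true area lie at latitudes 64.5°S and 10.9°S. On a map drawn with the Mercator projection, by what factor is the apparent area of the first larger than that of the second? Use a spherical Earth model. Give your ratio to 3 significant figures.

5.20

On Mercator, area is exaggerated by sec²φ = 1/cos²φ.
At 64.5°: sec²(64.5°) = 1/0.4305² = 5.395.
At 10.9°: sec²(10.9°) = 1/0.9820² = 1.037.
Ratio = 5.395/1.037 = cos²(10.9°)/cos²(64.5°) ≈ 5.20.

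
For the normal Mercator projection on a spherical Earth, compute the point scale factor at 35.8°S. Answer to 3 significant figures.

The Mercator projection is conformal; its linear scale factor is the same in every direction and equals sec φ = 1/cos φ.
k = 1/cos 35.8° = 1/0.8111 = 1.233.

1.23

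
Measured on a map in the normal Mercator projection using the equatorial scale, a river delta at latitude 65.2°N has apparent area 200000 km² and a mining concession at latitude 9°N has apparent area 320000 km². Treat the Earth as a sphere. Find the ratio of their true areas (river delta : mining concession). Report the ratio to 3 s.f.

0.113

Since Mercator area scale is 1/cos²φ, the true area equals the apparent area multiplied by cos²φ.
True area of river delta: 200000 × cos²(65.2°) = 200000 × 0.1759 = 35190 km².
True area of mining concession: 320000 × cos²(9°) = 320000 × 0.9755 = 312200 km².
Ratio = 35190 / 312200 ≈ 0.113.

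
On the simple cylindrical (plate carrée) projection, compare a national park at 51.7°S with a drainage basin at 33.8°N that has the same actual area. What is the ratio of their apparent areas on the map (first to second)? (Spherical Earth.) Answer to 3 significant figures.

Plate carrée maps x = Rλ, y = Rφ. The meridian scale is h = 1 and the parallel scale is k = 1/cos φ = sec φ.
Areal scale at 51.7°: h·k = 1.000 × 1.613 = 1.613.
Areal scale at 33.8°: h·k = 1.000 × 1.203 = 1.203.
Ratio = 1.613/1.203 ≈ 1.34.

1.34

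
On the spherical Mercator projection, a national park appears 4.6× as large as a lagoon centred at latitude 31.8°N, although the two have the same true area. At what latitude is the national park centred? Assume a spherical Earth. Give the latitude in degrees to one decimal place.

66.7°

Mercator areal scale is sec²φ, so apparent-area ratio = sec²φ₁ / sec²φ₂ = cos²φ₂ / cos²φ₁.
cos²φ₂ / cos²φ₁ = 4.6  ⇒  cos φ₁ = cos 31.8° / √4.6 = 0.8499/2.145 = 0.3963.
φ₁ = arccos(0.3963) ≈ 66.7°.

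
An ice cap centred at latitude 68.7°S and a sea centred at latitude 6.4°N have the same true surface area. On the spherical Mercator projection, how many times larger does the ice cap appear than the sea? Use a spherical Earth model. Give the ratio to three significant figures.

On Mercator, area is exaggerated by sec²φ = 1/cos²φ.
At 68.7°: sec²(68.7°) = 1/0.3633² = 7.579.
At 6.4°: sec²(6.4°) = 1/0.9938² = 1.013.
Ratio = 7.579/1.013 = cos²(6.4°)/cos²(68.7°) ≈ 7.48.

7.48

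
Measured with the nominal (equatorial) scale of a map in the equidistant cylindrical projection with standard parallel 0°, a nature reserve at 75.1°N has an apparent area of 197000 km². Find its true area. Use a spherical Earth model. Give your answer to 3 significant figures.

50700 km²

Plate carrée maps x = Rλ, y = Rφ. The meridian scale is h = 1 and the parallel scale is k = 1/cos φ = sec φ.
Areal scale = h·k = 1 × sec φ; at 75.1°, h = 1.000, k = 3.889, so h·k = 3.889.
True area = apparent / (areal scale) = 197000 / 3.889 ≈ 50700 km².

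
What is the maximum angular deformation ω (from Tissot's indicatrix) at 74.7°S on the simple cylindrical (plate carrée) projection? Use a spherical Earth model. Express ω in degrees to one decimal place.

71.2°

For the equirectangular projection with φ₀ = 0 (plate carrée), h = 1 along meridians and k = sec φ along parallels.
At 74.7°: h = 1.000, k = 3.790; principal scales a = 3.790, b = 1.000.
sin(ω/2) = (a − b)/(a + b) = 2.790/4.790 = 0.5824, so ω = 2 arcsin(0.5824) ≈ 71.2°.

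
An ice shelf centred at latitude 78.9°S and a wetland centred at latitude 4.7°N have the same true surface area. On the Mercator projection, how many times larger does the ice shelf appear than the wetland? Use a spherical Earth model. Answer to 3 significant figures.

26.8

Mercator is conformal with k = sec φ, so areal scale = k² = sec²φ.
At 78.9°: sec²(78.9°) = 1/0.1925² = 26.98.
At 4.7°: sec²(4.7°) = 1/0.9966² = 1.007.
Ratio = 26.98/1.007 = cos²(4.7°)/cos²(78.9°) ≈ 26.8.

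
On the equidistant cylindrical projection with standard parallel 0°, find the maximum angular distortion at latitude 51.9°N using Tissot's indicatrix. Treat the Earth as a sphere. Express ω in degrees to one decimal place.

27.4°

Plate carrée maps x = Rλ, y = Rφ. The meridian scale is h = 1 and the parallel scale is k = 1/cos φ = sec φ.
At 51.9°: h = 1.000, k = 1.621; principal scales a = 1.621, b = 1.000.
sin(ω/2) = (a − b)/(a + b) = 0.6207/2.621 = 0.2368, so ω = 2 arcsin(0.2368) ≈ 27.4°.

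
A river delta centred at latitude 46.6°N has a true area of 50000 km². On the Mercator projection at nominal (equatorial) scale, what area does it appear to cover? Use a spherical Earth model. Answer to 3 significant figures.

The Mercator projection is conformal; its linear scale factor is the same in every direction and equals sec φ = 1/cos φ.
Areal scale = k² = sec²φ = 1/cos²(46.6°) = 1/0.6871² = 2.118.
Apparent area = 50000 × 2.118 ≈ 106000 km².

106000 km²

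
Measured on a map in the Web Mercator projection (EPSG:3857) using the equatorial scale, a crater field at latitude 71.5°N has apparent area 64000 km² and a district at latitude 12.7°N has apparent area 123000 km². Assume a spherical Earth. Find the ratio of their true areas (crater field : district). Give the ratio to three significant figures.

Since Mercator area scale is 1/cos²φ, the true area equals the apparent area multiplied by cos²φ.
True area of crater field: 64000 × cos²(71.5°) = 64000 × 0.1007 = 6444 km².
True area of district: 123000 × cos²(12.7°) = 123000 × 0.9517 = 117100 km².
Ratio = 6444 / 117100 ≈ 0.0550.

0.0550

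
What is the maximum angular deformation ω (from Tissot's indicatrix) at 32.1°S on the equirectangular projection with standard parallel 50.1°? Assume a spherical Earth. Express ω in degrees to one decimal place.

15.9°

In the equirectangular projection with standard parallel φ₀ = 50.1° (x = Rλ cos φ₀, y = Rφ), meridians are true-scale (h = 1) and the parallel scale is k = cos φ₀ / cos φ.
At 32.1°: h = 1.000, k = 0.7572; principal scales a = 1.000, b = 0.7572.
sin(ω/2) = (a − b)/(a + b) = 0.2428/1.757 = 0.1382, so ω = 2 arcsin(0.1382) ≈ 15.9°.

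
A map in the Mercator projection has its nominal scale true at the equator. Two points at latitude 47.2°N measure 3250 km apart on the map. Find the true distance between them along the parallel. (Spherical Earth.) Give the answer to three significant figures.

Mercator is conformal, so the point scale is isotropic: h = k = sec φ = 1/cos φ.
Along the parallel at 47.2°, map distances are exaggerated by k = sec 47.2° = 1.472.
True distance = 3250 / 1.472 = 3250 × cos 47.2° ≈ 2210 km.

2210 km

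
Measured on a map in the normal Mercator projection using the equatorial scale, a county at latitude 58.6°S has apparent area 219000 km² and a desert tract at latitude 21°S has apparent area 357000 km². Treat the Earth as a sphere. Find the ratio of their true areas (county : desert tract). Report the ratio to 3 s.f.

0.191

Since Mercator area scale is 1/cos²φ, the true area equals the apparent area multiplied by cos²φ.
True area of county: 219000 × cos²(58.6°) = 219000 × 0.2715 = 59450 km².
True area of desert tract: 357000 × cos²(21°) = 357000 × 0.8716 = 311200 km².
Ratio = 59450 / 311200 ≈ 0.191.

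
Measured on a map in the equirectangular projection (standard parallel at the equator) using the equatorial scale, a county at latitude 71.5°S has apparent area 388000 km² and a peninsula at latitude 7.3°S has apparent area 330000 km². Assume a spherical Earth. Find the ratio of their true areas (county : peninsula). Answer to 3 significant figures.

Plate carrée has h = 1 and k = sec φ, giving areal scale sec φ; true area = (apparent area) · cos φ.
True area of county: 388000 × cos(71.5°) = 388000 × 0.3173 = 123100 km².
True area of peninsula: 330000 × cos(7.3°) = 330000 × 0.9919 = 327300 km².
Ratio = 123100 / 327300 ≈ 0.376.

0.376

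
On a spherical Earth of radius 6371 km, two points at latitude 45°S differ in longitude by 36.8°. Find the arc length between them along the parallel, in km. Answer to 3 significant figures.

2890 km

Arc length along a parallel = R cos φ · Δλ (with Δλ in radians).
= 6371 × cos 45° × (36.8° × π/180) = 6371 × 0.7071 × 0.6423 ≈ 2890 km.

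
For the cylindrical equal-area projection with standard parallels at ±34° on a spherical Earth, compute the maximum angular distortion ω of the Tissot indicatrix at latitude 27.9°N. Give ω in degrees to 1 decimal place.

7.3°

For cylindrical equal-area with standard parallel φ₀, h = cos φ / cos φ₀ and k = cos φ₀ / cos φ, so h·k = 1.
At 27.9°: h = 1.066, k = 0.9381; principal scales a = 1.066, b = 0.9381.
sin(ω/2) = (a − b)/(a + b) = 0.1279/2.004 = 0.06384, so ω = 2 arcsin(0.06384) ≈ 7.3°.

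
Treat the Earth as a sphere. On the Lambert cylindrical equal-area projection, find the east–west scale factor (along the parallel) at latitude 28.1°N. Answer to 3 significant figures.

The Lambert cylindrical equal-area projection is the cylindrical equal-area projection with its standard parallel at the equator (φ₀ = 0). Cylindrical equal-area (φ₀ = 0°): h = cos φ / cos 0° along meridians, k = cos 0° / cos φ along parallels; h·k = 1.
k = cos 0° / cos 28.1° = 1.000/0.8821 = 1.134.

1.13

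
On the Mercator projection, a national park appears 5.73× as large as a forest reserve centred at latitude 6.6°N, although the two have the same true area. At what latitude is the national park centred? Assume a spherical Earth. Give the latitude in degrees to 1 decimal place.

For equal true areas on Mercator, apparent areas scale as sec²φ, so the ratio is cos²φ₂ / cos²φ₁.
cos²φ₂ / cos²φ₁ = 5.73  ⇒  cos φ₁ = cos 6.6° / √5.73 = 0.9934/2.394 = 0.4150.
φ₁ = arccos(0.4150) ≈ 65.5°.

65.5°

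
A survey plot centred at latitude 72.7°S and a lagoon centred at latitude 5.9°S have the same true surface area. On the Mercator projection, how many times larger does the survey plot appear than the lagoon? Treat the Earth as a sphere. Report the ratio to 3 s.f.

11.2

On Mercator, area is exaggerated by sec²φ = 1/cos²φ.
At 72.7°: sec²(72.7°) = 1/0.2974² = 11.31.
At 5.9°: sec²(5.9°) = 1/0.9947² = 1.011.
Ratio = 11.31/1.011 = cos²(5.9°)/cos²(72.7°) ≈ 11.2.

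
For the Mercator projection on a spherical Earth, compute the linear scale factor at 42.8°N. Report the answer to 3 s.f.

1.36

The Mercator projection is conformal; its linear scale factor is the same in every direction and equals sec φ = 1/cos φ.
k = 1/cos 42.8° = 1/0.7337 = 1.363.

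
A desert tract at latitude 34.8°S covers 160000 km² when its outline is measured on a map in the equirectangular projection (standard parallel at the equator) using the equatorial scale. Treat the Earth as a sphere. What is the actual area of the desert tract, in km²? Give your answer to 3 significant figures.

131000 km²

For the equirectangular projection with φ₀ = 0 (plate carrée), h = 1 along meridians and k = sec φ along parallels.
Areal scale = h·k = 1 × sec φ; at 34.8°, h = 1.000, k = 1.218, so h·k = 1.218.
True area = apparent / (areal scale) = 160000 / 1.218 ≈ 131000 km².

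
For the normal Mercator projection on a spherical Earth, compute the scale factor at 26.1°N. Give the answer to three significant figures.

1.11

The Mercator projection is conformal; its linear scale factor is the same in every direction and equals sec φ = 1/cos φ.
k = 1/cos 26.1° = 1/0.8980 = 1.114.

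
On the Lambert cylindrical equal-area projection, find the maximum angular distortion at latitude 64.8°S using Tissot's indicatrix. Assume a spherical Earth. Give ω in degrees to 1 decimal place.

The Lambert cylindrical equal-area projection is the cylindrical equal-area projection with its standard parallel at the equator (φ₀ = 0). A cylindrical equal-area projection with standard parallel φ₀ has meridian scale h = cos φ / cos φ₀ and parallel scale k = cos φ₀ / cos φ (so areas are preserved, h·k = 1).
At 64.8°: h = 0.4258, k = 2.349; principal scales a = 2.349, b = 0.4258.
sin(ω/2) = (a − b)/(a + b) = 1.923/2.774 = 0.6931, so ω = 2 arcsin(0.6931) ≈ 87.7°.

87.7°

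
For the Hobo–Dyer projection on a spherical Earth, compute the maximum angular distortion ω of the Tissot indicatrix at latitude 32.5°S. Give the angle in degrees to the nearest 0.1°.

7.0°

The Hobo–Dyer projection is cylindrical equal-area with φ₀ = 37.5°. For cylindrical equal-area with standard parallel φ₀, h = cos φ / cos φ₀ and k = cos φ₀ / cos φ, so h·k = 1.
At 32.5°: h = 1.063, k = 0.9407; principal scales a = 1.063, b = 0.9407.
sin(ω/2) = (a − b)/(a + b) = 0.1224/2.004 = 0.06109, so ω = 2 arcsin(0.06109) ≈ 7.0°.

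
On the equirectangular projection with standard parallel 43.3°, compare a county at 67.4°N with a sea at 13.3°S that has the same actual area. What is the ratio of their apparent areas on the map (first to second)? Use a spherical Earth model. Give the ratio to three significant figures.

In the equirectangular projection with standard parallel φ₀ = 43.3° (x = Rλ cos φ₀, y = Rφ), meridians are true-scale (h = 1) and the parallel scale is k = cos φ₀ / cos φ.
Areal scale at 67.4°: h·k = 1.000 × 1.894 = 1.894.
Areal scale at 13.3°: h·k = 1.000 × 0.7478 = 0.7478.
Ratio = 1.894/0.7478 ≈ 2.53.

2.53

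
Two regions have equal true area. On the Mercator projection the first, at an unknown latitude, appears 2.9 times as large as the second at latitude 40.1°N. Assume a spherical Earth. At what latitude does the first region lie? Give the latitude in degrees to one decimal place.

63.3°

For equal true areas on Mercator, apparent areas scale as sec²φ, so the ratio is cos²φ₂ / cos²φ₁.
cos²φ₂ / cos²φ₁ = 2.9  ⇒  cos φ₁ = cos 40.1° / √2.9 = 0.7649/1.703 = 0.4492.
φ₁ = arccos(0.4492) ≈ 63.3°.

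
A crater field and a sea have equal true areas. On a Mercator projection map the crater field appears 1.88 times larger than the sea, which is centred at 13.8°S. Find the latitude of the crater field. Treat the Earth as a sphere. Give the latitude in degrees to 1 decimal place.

Mercator areal scale is sec²φ, so apparent-area ratio = sec²φ₁ / sec²φ₂ = cos²φ₂ / cos²φ₁.
cos²φ₂ / cos²φ₁ = 1.88  ⇒  cos φ₁ = cos 13.8° / √1.88 = 0.9711/1.371 = 0.7083.
φ₁ = arccos(0.7083) ≈ 44.9°.

44.9°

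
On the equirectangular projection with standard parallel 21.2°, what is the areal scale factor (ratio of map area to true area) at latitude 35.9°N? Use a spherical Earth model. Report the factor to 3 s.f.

1.15

With standard parallel φ₀ = 21.2°, the equirectangular projection gives x = Rλ cos φ₀, y = Rφ, so h = 1 and k = cos 21.2° / cos φ.
Areal scale = h·k = 1 × cos φ₀ / cos φ; at 35.9°, h = 1.000, k = 1.151, so h·k = 1.151.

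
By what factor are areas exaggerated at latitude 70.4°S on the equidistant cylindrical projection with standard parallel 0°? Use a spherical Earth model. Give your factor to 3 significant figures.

Plate carrée maps x = Rλ, y = Rφ. The meridian scale is h = 1 and the parallel scale is k = 1/cos φ = sec φ.
Areal scale = h·k = 1 × sec φ; at 70.4°, h = 1.000, k = 2.981, so h·k = 2.981.

2.98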